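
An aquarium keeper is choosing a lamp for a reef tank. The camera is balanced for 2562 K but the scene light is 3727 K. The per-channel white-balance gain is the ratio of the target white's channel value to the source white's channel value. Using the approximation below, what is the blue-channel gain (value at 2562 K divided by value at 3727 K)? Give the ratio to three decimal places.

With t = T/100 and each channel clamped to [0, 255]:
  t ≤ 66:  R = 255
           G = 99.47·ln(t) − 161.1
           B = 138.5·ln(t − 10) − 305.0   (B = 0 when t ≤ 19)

At 3727 K (t = 37.27):
  B = 138.5·ln(37.27 − 10) − 305.0 = 138.5·ln 27.27 − 305.0 = 138.5·3.3058 − 305.0 = 152.852.
At 2562 K (t = 25.62):
  B = 138.5·ln(25.62 − 10) − 305.0 = 138.5·ln 15.62 − 305.0 = 138.5·2.7486 − 305.0 = 75.674.
Gain = 75.674 / 152.852 = 0.4951 → 0.495.

0.495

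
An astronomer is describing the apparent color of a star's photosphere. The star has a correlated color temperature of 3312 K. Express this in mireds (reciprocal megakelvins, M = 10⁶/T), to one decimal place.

301.9 mireds

M = 10⁶ / 3312 = 301.932 → 301.9 mireds.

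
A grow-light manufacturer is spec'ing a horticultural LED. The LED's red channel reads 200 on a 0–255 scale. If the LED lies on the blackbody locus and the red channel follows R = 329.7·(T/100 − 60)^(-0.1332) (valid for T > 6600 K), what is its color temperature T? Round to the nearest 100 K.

(t − 60)^(-0.1332) = 200/329.7 = 0.60661.
t − 60 = 0.60661^(1/-0.1332) = 0.60661^(-7.508) = 42.638, so t = 102.638.
T = 100·t = 10264 K → 10300 K to the nearest 100 K.

10300 K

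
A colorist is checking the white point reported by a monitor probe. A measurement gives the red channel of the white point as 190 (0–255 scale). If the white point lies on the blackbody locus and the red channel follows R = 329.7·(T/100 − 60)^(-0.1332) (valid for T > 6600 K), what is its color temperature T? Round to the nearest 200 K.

(t − 60)^(-0.1332) = 190/329.7 = 0.57628.
t − 60 = 0.57628^(1/-0.1332) = 0.57628^(-7.508) = 62.667, so t = 122.667.
T = 100·t = 12267 K → 12200 K to the nearest 200 K.

12200 K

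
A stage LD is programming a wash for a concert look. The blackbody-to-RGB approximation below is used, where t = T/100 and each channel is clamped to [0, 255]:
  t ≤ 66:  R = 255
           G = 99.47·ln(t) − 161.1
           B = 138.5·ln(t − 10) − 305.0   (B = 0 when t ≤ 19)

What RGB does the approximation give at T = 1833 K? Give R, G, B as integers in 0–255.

R=255, G=128, B=0

t = 1833/100 = 18.33; the t ≤ 66 branch applies.
R = 255 by definition for t ≤ 66.
G = 99.47·ln 18.33 − 161.1 = 99.47·2.9085 − 161.1 = 128.212.
t = 18.33 ≤ 19, so B = 0.
Rounded: (255, 128, 0).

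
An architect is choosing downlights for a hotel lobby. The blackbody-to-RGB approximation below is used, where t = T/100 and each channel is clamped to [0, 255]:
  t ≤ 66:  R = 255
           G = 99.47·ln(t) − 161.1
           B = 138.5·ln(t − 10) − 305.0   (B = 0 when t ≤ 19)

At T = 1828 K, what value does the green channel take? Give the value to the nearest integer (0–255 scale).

128

t = 1828/100 = 18.28; the t ≤ 66 branch applies.
G = 99.47·ln 18.28 − 161.1 = 99.47·2.9058 − 161.1 = 127.941.
Rounded: 128.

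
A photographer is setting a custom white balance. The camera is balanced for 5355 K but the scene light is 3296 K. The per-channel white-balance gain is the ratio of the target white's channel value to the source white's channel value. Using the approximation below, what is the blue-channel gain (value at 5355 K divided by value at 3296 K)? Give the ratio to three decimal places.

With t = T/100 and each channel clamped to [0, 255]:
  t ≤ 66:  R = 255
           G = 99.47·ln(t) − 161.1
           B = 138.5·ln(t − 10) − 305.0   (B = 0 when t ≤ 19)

At 3296 K (t = 32.96):
  B = 138.5·ln(32.96 − 10) − 305.0 = 138.5·ln 22.96 − 305.0 = 138.5·3.1338 − 305.0 = 129.025.
At 5355 K (t = 53.55):
  B = 138.5·ln(53.55 − 10) − 305.0 = 138.5·ln 43.55 − 305.0 = 138.5·3.7739 − 305.0 = 217.686.
Gain = 217.686 / 129.025 = 1.6872 → 1.687.

1.687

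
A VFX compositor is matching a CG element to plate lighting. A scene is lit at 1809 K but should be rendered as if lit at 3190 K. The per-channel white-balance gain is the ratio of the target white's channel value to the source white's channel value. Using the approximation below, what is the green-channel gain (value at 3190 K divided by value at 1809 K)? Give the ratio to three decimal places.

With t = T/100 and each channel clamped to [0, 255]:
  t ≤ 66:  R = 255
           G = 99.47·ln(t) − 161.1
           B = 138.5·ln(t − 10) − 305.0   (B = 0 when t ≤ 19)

At 1809 K (t = 18.09):
  G = 99.47·ln 18.09 − 161.1 = 99.47·2.8954 − 161.1 = 126.901.
At 3190 K (t = 31.9):
  G = 99.47·ln 31.9 − 161.1 = 99.47·3.4626 − 161.1 = 183.325.
Gain = 183.325 / 126.901 = 1.4446 → 1.445.

1.445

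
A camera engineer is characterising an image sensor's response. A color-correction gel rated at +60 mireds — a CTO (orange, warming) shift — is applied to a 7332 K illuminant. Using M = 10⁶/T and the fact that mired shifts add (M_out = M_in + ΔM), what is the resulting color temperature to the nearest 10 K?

M_in = 10⁶/7332 = 136.39 mireds.
M_out = 136.39 + (+60) = 196.39 mireds.
T_out = 10⁶/196.39 = 5091.9 K → 5090 K.

5090 K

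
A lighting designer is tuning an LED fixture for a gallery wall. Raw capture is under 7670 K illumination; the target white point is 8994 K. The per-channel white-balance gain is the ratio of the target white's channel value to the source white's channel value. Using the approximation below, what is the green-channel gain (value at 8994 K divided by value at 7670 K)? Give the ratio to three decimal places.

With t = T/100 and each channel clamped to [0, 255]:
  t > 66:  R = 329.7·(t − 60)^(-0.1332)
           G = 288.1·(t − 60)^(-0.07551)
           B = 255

0.957

At 7670 K (t = 76.7):
  G = 288.1·(76.7 − 60)^(-0.07551) = 288.1·16.7^(-0.07551) = 288.1·0.80849 = 232.925.
At 8994 K (t = 89.94):
  G = 288.1·(89.94 − 60)^(-0.07551) = 288.1·29.94^(-0.07551) = 288.1·0.77362 = 222.880.
Gain = 222.880 / 232.925 = 0.9569 → 0.957.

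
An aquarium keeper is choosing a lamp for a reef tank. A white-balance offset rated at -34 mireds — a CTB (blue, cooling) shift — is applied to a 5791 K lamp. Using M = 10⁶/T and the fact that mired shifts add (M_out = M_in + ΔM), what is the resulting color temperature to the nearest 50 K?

7200 K

M_in = 10⁶/5791 = 172.68 mireds.
M_out = 172.68 + (-34) = 138.68 mireds.
T_out = 10⁶/138.68 = 7210.8 K → 7200 K.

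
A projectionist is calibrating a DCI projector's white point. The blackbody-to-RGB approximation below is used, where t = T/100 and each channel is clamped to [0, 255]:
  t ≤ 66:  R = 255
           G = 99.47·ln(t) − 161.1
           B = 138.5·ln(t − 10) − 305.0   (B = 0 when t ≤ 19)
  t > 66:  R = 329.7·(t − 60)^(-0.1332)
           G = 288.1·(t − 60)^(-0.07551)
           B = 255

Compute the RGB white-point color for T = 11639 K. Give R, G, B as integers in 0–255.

R=193, G=212, B=255

t = 11639/100 = 116.39; the t > 66 branch applies.
R = 329.7·(116.39 − 60)^(-0.1332) = 329.7·56.39^(-0.1332) = 329.7·0.58444 = 192.690.
G = 288.1·(116.39 − 60)^(-0.07551) = 288.1·56.39^(-0.07551) = 288.1·0.73751 = 212.476.
B = 255 by definition for t > 66.
Rounded: (193, 212, 255).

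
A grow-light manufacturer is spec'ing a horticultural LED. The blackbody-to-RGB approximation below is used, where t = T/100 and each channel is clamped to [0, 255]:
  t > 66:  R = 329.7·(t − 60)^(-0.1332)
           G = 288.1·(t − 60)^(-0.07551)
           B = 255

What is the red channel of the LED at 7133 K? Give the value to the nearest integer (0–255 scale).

239

t = 7133/100 = 71.33; the t > 66 branch applies.
R = 329.7·(71.33 − 60)^(-0.1332) = 329.7·11.33^(-0.1332) = 329.7·0.72373 = 238.614.
Rounded: 239.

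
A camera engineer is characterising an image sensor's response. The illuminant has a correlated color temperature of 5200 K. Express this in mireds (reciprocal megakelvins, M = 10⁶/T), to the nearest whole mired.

192 mireds

M = 10⁶ / 5200 = 192.308 → 192 mireds.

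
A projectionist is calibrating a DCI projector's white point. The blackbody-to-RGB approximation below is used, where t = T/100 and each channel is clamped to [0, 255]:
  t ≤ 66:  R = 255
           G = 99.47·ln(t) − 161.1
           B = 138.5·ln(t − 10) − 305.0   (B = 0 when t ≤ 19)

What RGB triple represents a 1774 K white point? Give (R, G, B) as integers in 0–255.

(255, 125, 0)

t = 1774/100 = 17.74; the t ≤ 66 branch applies.
R = 255 by definition for t ≤ 66.
G = 99.47·ln 17.74 − 161.1 = 99.47·2.8758 − 161.1 = 124.958.
t = 17.74 ≤ 19, so B = 0.
Rounded: (255, 125, 0).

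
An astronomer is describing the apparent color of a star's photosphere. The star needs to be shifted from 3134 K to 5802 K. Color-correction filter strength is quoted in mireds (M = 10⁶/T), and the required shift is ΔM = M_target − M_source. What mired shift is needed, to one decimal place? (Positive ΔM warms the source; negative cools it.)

M_source = 10⁶/3134 = 319.081; M_target = 10⁶/5802 = 172.354.
ΔM = 172.354 − 319.081 = -146.727 → -146.7 mireds, a cooling shift.

-146.7 mireds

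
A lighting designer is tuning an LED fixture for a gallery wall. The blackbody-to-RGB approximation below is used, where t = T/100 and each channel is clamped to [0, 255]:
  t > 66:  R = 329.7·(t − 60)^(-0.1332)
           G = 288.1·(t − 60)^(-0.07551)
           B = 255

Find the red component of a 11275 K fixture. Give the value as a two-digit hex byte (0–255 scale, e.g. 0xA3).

t = 11275/100 = 112.75; the t > 66 branch applies.
R = 329.7·(112.75 − 60)^(-0.1332) = 329.7·52.75^(-0.1332) = 329.7·0.58966 = 194.410.
Rounded: 194; in hex, 0xC2.

0xC2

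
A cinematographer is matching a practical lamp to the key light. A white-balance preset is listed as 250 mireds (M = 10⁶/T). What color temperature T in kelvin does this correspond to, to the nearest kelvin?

T = 10⁶ / 250 = 4000.00 K → 4000 K.

4000 K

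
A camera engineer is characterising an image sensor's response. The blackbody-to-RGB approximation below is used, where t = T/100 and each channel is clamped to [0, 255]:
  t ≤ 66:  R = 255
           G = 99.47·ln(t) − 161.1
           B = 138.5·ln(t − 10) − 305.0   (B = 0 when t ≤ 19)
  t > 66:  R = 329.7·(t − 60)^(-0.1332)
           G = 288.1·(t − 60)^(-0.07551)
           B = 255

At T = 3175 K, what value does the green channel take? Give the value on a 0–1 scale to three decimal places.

t = 3175/100 = 31.75; the t ≤ 66 branch applies.
G = 99.47·ln 31.75 − 161.1 = 99.47·3.4579 − 161.1 = 182.857.
On a 0–1 scale: 182.857/255 = 0.7171 → 0.717.

0.717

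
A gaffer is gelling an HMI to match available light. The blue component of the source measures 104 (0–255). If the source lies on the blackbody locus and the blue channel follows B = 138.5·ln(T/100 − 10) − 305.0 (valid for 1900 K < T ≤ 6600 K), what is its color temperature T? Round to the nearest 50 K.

2900 K

ln(t − 10) = (104 + 305.0) / 138.5 = 2.9531.
t − 10 = e^2.9531 = 19.165, so t = 29.165.
T = 100·t = 2916 K → 2900 K to the nearest 50 K.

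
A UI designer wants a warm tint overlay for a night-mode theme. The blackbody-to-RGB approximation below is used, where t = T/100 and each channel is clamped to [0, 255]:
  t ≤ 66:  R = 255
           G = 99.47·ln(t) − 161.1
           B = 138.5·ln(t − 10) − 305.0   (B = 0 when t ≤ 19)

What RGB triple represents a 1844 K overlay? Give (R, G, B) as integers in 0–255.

(255, 129, 0)

t = 1844/100 = 18.44; the t ≤ 66 branch applies.
R = 255 by definition for t ≤ 66.
G = 99.47·ln 18.44 − 161.1 = 99.47·2.9145 − 161.1 = 128.808.
t = 18.44 ≤ 19, so B = 0.
Rounded: (255, 129, 0).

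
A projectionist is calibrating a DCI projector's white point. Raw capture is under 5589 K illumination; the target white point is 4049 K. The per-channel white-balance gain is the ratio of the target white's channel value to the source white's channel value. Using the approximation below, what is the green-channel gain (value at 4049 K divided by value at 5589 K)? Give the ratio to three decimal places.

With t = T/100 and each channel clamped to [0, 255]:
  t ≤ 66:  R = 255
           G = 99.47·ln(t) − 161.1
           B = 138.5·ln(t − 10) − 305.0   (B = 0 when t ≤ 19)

0.866

At 5589 K (t = 55.89):
  G = 99.47·ln 55.89 − 161.1 = 99.47·4.0234 − 161.1 = 239.106.
At 4049 K (t = 40.49):
  G = 99.47·ln 40.49 − 161.1 = 99.47·3.7011 − 161.1 = 207.044.
Gain = 207.044 / 239.106 = 0.8659 → 0.866.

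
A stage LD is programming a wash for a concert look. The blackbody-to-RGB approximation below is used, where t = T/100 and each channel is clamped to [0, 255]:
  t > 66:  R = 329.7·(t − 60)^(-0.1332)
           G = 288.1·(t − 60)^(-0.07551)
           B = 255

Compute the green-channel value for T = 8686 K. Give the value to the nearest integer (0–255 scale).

225

t = 8686/100 = 86.86; the t > 66 branch applies.
G = 288.1·(86.86 − 60)^(-0.07551) = 288.1·26.86^(-0.07551) = 288.1·0.77999 = 224.715.
Rounded: 225.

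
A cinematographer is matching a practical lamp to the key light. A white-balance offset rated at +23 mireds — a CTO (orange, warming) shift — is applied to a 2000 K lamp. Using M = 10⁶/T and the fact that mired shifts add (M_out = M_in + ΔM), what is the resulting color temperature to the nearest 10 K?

1910 K

M_in = 10⁶/2000 = 500.00 mireds.
M_out = 500.00 + (+23) = 523.00 mireds.
T_out = 10⁶/523.00 = 1912.0 K → 1910 K.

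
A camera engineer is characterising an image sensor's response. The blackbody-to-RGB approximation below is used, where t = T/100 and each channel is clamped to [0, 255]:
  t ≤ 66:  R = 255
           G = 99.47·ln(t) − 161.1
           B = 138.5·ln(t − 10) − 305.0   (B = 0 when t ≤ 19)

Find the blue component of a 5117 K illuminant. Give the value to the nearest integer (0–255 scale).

210

t = 5117/100 = 51.17; the t ≤ 66 branch applies.
B = 138.5·ln(51.17 − 10) − 305.0 = 138.5·ln 41.17 − 305.0 = 138.5·3.7177 − 305.0 = 209.903.
Rounded: 210.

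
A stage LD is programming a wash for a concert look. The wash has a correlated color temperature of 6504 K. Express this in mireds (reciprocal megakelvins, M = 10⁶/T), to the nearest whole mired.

154 mireds

M = 10⁶ / 6504 = 153.752 → 154 mireds.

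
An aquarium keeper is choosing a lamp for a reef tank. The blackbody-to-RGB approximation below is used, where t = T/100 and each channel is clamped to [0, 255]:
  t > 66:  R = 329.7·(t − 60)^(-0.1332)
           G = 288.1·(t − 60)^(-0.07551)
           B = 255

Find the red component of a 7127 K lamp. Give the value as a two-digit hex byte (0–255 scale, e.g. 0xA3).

t = 7127/100 = 71.27; the t > 66 branch applies.
R = 329.7·(71.27 − 60)^(-0.1332) = 329.7·11.27^(-0.1332) = 329.7·0.72424 = 238.783.
Rounded: 239; in hex, 0xEF.

0xEF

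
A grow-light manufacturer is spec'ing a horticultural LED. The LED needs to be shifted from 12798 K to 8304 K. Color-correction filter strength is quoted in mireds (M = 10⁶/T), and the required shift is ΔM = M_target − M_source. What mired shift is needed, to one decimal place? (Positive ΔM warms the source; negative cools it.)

M_source = 10⁶/12798 = 78.137; M_target = 10⁶/8304 = 120.424.
ΔM = 120.424 − 78.137 = 42.287 → +42.3 mireds, a warming shift.

+42.3 mireds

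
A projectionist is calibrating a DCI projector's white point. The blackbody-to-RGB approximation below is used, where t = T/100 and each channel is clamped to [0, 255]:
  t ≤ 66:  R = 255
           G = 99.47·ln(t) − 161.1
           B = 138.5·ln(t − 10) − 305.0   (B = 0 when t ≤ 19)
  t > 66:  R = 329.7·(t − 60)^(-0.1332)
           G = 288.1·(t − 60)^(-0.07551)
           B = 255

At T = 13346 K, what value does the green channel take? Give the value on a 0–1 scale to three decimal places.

0.817

t = 13346/100 = 133.46; the t > 66 branch applies.
G = 288.1·(133.46 − 60)^(-0.07551) = 288.1·73.46^(-0.07551) = 288.1·0.72293 = 208.275.
On a 0–1 scale: 208.275/255 = 0.8168 → 0.817.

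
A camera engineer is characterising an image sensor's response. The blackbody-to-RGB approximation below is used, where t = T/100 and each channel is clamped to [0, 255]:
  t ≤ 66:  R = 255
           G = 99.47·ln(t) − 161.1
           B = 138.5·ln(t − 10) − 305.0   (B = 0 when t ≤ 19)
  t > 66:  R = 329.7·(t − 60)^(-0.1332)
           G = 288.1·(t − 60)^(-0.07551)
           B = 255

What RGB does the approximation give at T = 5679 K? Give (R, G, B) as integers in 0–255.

(255, 241, 228)

t = 5679/100 = 56.79; the t ≤ 66 branch applies.
R = 255 by definition for t ≤ 66.
G = 99.47·ln 56.79 − 161.1 = 99.47·4.0394 − 161.1 = 240.695.
B = 138.5·ln(56.79 − 10) − 305.0 = 138.5·ln 46.79 − 305.0 = 138.5·3.8457 − 305.0 = 227.625.
Rounded: (255, 241, 228).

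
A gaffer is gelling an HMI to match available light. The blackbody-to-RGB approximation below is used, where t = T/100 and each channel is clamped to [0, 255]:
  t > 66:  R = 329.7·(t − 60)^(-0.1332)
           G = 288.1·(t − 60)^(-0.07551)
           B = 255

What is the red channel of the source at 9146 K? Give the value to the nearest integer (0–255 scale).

208

t = 9146/100 = 91.46; the t > 66 branch applies.
R = 329.7·(91.46 − 60)^(-0.1332) = 329.7·31.46^(-0.1332) = 329.7·0.63168 = 208.266.
Rounded: 208.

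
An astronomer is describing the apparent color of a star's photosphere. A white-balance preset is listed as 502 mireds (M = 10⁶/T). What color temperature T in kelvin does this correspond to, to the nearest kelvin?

T = 10⁶ / 502 = 1992.03 K → 1992 K.

1992 K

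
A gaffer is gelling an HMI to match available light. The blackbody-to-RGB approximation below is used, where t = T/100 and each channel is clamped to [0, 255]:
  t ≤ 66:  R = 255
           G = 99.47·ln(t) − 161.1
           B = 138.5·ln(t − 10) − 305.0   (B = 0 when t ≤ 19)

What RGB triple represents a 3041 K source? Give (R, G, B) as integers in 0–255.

t = 3041/100 = 30.41; the t ≤ 66 branch applies.
R = 255 by definition for t ≤ 66.
G = 99.47·ln 30.41 − 161.1 = 99.47·3.4148 − 161.1 = 178.567.
B = 138.5·ln(30.41 − 10) − 305.0 = 138.5·ln 20.41 − 305.0 = 138.5·3.0160 − 305.0 = 112.719.
Rounded: (255, 179, 113).

(255, 179, 113)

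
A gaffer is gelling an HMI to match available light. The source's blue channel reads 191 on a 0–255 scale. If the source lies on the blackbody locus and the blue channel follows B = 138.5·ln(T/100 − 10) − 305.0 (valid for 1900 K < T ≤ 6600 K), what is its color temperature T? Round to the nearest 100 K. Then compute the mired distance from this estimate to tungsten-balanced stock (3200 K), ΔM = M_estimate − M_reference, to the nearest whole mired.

-95 mireds

ln(t − 10) = (191 + 305.0) / 138.5 = 3.5812.
t − 10 = e^3.5812 = 35.918, so t = 45.918.
T = 100·t = 4592 K → 4600 K to the nearest 100 K.
M_estimate = 10⁶/4600 = 217.39; M_reference = 10⁶/3200 = 312.50.
ΔM = 217.39 − 312.50 = -95.11 → -95 mireds.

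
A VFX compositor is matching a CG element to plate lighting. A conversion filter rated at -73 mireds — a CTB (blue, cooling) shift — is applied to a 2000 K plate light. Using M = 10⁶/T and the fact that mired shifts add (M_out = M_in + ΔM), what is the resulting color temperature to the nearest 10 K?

2340 K

M_in = 10⁶/2000 = 500.00 mireds.
M_out = 500.00 + (-73) = 427.00 mireds.
T_out = 10⁶/427.00 = 2341.9 K → 2340 K.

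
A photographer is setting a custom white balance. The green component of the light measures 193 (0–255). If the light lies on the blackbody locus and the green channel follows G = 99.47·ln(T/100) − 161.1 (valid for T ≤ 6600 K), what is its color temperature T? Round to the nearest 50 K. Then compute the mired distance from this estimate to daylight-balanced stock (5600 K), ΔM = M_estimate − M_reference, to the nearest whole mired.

+107 mireds

ln t = (193 + 161.1) / 99.47 = 3.5599.
t = e^3.5599 = 35.159.
T = 100·t = 3516 K → 3500 K to the nearest 50 K.
M_estimate = 10⁶/3500 = 285.71; M_reference = 10⁶/5600 = 178.57.
ΔM = 285.71 − 178.57 = 107.14 → +107 mireds.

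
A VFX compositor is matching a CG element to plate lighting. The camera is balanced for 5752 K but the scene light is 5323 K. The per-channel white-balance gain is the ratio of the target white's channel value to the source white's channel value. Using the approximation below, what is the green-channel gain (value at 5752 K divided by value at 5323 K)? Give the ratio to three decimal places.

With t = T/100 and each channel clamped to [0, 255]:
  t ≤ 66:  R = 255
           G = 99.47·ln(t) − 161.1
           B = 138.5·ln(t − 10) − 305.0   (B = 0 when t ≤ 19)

1.033

At 5323 K (t = 53.23):
  G = 99.47·ln 53.23 − 161.1 = 99.47·3.9746 − 161.1 = 234.256.
At 5752 K (t = 57.52):
  G = 99.47·ln 57.52 − 161.1 = 99.47·4.0521 − 161.1 = 241.966.
Gain = 241.966 / 234.256 = 1.0329 → 1.033.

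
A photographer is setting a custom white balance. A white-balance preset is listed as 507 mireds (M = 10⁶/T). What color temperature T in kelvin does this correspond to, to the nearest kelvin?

1972 K

T = 10⁶ / 507 = 1972.39 K → 1972 K.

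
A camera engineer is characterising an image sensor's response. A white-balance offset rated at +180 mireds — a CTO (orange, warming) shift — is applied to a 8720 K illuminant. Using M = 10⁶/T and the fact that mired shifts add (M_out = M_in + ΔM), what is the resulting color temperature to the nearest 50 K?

3400 K

M_in = 10⁶/8720 = 114.68 mireds.
M_out = 114.68 + (+180) = 294.68 mireds.
T_out = 10⁶/294.68 = 3393.5 K → 3400 K.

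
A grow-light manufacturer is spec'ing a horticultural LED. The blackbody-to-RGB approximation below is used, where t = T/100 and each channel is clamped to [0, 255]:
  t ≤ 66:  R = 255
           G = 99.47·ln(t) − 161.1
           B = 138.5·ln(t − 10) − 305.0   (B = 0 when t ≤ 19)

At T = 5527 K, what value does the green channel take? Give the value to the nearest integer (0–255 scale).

t = 5527/100 = 55.27; the t ≤ 66 branch applies.
G = 99.47·ln 55.27 − 161.1 = 99.47·4.0122 − 161.1 = 237.997.
Rounded: 238.

238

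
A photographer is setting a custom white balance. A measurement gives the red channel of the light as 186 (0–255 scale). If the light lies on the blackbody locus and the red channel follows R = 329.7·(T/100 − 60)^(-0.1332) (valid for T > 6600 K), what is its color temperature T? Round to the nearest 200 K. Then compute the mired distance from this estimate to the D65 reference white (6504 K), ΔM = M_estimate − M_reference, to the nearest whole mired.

-79 mireds

(t − 60)^(-0.1332) = 186/329.7 = 0.56415.
t − 60 = 0.56415^(1/-0.1332) = 0.56415^(-7.508) = 73.521, so t = 133.521.
T = 100·t = 13352 K → 13400 K to the nearest 200 K.
M_estimate = 10⁶/13400 = 74.63; M_reference = 10⁶/6504 = 153.75.
ΔM = 74.63 − 153.75 = -79.12 → -79 mireds.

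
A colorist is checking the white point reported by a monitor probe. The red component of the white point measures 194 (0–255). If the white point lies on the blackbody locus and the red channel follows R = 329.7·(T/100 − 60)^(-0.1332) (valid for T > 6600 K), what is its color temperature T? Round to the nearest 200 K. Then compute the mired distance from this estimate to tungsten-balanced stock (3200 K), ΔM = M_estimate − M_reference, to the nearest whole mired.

-225 mireds

(t − 60)^(-0.1332) = 194/329.7 = 0.58841.
t − 60 = 0.58841^(1/-0.1332) = 0.58841^(-7.508) = 53.593, so t = 113.593.
T = 100·t = 11359 K → 11400 K to the nearest 200 K.
M_estimate = 10⁶/11400 = 87.72; M_reference = 10⁶/3200 = 312.50.
ΔM = 87.72 − 312.50 = -224.78 → -225 mireds.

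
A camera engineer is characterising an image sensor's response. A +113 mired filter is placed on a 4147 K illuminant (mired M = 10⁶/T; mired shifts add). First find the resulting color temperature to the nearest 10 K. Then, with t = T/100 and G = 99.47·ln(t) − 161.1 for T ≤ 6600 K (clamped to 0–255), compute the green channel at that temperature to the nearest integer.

171

M_in = 10⁶/4147 = 241.14; M_out = 241.14 + (+113) = 354.14.
T_out = 10⁶/354.14 = 2823.8 K → 2820 K; t = 28.2.
G = 99.47·ln 28.2 − 161.1 = 99.47·3.3393 − 161.1 = 171.062.
Rounded: 171.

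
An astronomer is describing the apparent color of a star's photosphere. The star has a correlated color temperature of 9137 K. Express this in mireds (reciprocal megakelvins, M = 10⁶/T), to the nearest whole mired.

M = 10⁶ / 9137 = 109.445 → 109 mireds.

109 mireds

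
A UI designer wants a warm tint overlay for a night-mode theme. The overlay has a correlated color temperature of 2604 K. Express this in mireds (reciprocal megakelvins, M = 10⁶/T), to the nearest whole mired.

384 mireds

M = 10⁶ / 2604 = 384.025 → 384 mireds.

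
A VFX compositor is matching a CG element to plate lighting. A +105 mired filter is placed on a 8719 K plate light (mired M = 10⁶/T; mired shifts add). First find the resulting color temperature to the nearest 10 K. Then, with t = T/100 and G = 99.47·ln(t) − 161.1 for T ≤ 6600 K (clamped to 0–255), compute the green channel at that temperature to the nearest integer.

219

M_in = 10⁶/8719 = 114.69; M_out = 114.69 + (+105) = 219.69.
T_out = 10⁶/219.69 = 4551.8 K → 4550 K; t = 45.5.
G = 99.47·ln 45.5 − 161.1 = 99.47·3.8177 − 161.1 = 218.648.
Rounded: 219.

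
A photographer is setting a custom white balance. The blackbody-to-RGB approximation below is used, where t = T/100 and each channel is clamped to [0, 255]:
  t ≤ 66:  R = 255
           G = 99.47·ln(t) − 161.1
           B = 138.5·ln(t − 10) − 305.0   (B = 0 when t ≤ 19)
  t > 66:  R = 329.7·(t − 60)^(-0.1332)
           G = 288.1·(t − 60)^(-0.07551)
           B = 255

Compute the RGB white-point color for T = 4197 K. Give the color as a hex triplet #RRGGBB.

#FFD3AF

t = 4197/100 = 41.97; the t ≤ 66 branch applies.
R = 255 by definition for t ≤ 66.
G = 99.47·ln 41.97 − 161.1 = 99.47·3.7370 − 161.1 = 210.615.
B = 138.5·ln(41.97 − 10) − 305.0 = 138.5·ln 31.97 − 305.0 = 138.5·3.4648 − 305.0 = 174.875.
Rounded: (255, 211, 175).
In hex: #FFD3AF.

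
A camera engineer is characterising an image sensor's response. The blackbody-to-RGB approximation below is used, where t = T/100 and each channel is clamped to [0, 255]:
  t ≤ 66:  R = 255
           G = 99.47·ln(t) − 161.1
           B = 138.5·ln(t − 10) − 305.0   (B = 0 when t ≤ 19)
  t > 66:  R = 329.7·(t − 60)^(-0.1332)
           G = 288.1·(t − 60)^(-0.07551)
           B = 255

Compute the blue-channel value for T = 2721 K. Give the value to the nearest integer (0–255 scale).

t = 2721/100 = 27.21; the t ≤ 66 branch applies.
B = 138.5·ln(27.21 − 10) − 305.0 = 138.5·ln 17.21 − 305.0 = 138.5·2.8455 − 305.0 = 89.100.
Rounded: 89.

89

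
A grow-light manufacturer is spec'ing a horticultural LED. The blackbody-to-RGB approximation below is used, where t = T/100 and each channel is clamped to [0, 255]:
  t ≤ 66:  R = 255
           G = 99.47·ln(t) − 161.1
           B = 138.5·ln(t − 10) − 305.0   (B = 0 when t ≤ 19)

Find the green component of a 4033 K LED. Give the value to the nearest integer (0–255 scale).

t = 4033/100 = 40.33; the t ≤ 66 branch applies.
G = 99.47·ln 40.33 − 161.1 = 99.47·3.6971 − 161.1 = 206.650.
Rounded: 207.

207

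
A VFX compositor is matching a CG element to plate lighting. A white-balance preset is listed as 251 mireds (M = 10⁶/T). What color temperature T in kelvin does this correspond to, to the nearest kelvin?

T = 10⁶ / 251 = 3984.06 K → 3984 K.

3984 K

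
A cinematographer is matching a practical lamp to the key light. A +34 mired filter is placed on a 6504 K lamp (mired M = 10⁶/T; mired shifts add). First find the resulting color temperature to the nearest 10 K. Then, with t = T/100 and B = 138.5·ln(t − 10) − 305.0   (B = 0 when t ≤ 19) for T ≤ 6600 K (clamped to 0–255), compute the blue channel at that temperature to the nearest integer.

217

M_in = 10⁶/6504 = 153.75; M_out = 153.75 + (+34) = 187.75.
T_out = 10⁶/187.75 = 5326.2 K → 5330 K; t = 53.3.
B = 138.5·ln(53.3 − 10) − 305.0 = 138.5·ln 43.3 − 305.0 = 138.5·3.7682 − 305.0 = 216.889.
Rounded: 217.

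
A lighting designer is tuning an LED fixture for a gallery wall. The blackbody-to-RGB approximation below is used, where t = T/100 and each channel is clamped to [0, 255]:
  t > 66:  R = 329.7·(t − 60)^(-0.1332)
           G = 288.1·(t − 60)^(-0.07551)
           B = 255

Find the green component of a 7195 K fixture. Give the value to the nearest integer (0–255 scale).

t = 7195/100 = 71.95; the t > 66 branch applies.
G = 288.1·(71.95 − 60)^(-0.07551) = 288.1·11.95^(-0.07551) = 288.1·0.82918 = 238.886.
Rounded: 239.

239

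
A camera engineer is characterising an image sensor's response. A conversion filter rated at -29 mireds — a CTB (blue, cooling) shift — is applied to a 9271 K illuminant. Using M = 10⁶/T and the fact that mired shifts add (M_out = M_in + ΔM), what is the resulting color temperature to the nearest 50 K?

M_in = 10⁶/9271 = 107.86 mireds.
M_out = 107.86 + (-29) = 78.86 mireds.
T_out = 10⁶/78.86 = 12680.2 K → 12700 K.

12700 K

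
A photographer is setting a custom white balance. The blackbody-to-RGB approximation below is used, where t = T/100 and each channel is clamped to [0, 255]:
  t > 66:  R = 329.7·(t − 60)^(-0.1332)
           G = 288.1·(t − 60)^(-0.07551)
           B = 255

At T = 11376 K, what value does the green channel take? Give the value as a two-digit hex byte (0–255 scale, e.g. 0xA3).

0xD5

t = 11376/100 = 113.76; the t > 66 branch applies.
G = 288.1·(113.76 − 60)^(-0.07551) = 288.1·53.76^(-0.07551) = 288.1·0.74017 = 213.244.
Rounded: 213; in hex, 0xD5.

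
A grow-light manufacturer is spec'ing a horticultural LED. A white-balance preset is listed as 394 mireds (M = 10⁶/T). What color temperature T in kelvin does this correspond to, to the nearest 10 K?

2540 K

T = 10⁶ / 394 = 2538.07 K → 2540 K.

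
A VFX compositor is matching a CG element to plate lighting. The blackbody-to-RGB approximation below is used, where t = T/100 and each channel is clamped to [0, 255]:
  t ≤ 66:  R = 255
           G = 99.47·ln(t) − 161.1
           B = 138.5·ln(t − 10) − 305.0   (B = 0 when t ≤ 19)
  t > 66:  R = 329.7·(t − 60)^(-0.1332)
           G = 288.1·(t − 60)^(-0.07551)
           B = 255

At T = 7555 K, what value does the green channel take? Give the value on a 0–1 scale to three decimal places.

t = 7555/100 = 75.55; the t > 66 branch applies.
G = 288.1·(75.55 − 60)^(-0.07551) = 288.1·15.55^(-0.07551) = 288.1·0.81285 = 234.183.
On a 0–1 scale: 234.183/255 = 0.9184 → 0.918.

0.918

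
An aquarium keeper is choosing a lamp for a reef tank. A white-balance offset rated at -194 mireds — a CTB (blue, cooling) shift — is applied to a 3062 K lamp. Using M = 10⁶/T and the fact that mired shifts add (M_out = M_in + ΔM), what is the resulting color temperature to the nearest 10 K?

M_in = 10⁶/3062 = 326.58 mireds.
M_out = 326.58 + (-194) = 132.58 mireds.
T_out = 10⁶/132.58 = 7542.4 K → 7540 K.

7540 K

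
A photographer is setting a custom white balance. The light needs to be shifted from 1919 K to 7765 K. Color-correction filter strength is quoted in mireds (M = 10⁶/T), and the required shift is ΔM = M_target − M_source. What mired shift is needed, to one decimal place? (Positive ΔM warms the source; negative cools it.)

-392.3 mireds

M_source = 10⁶/1919 = 521.105; M_target = 10⁶/7765 = 128.783.
ΔM = 128.783 − 521.105 = -392.322 → -392.3 mireds, a cooling shift.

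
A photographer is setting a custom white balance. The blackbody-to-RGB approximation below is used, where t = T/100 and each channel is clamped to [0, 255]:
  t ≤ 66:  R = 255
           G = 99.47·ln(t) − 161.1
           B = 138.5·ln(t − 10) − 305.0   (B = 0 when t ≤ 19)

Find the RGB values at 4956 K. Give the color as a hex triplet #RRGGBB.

#FFE3CC

t = 4956/100 = 49.56; the t ≤ 66 branch applies.
R = 255 by definition for t ≤ 66.
G = 99.47·ln 49.56 − 161.1 = 99.47·3.9032 − 161.1 = 227.150.
B = 138.5·ln(49.56 − 10) − 305.0 = 138.5·ln 39.56 − 305.0 = 138.5·3.6778 − 305.0 = 204.378.
Rounded: (255, 227, 204).
In hex: #FFE3CC.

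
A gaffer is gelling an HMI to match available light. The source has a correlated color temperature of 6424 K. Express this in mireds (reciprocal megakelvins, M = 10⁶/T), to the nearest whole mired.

M = 10⁶ / 6424 = 155.666 → 156 mireds.

156 mireds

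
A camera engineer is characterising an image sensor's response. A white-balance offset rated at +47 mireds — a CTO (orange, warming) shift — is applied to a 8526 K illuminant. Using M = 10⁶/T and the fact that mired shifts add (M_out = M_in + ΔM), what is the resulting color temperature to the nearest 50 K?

M_in = 10⁶/8526 = 117.29 mireds.
M_out = 117.29 + (+47) = 164.29 mireds.
T_out = 10⁶/164.29 = 6086.9 K → 6100 K.

6100 K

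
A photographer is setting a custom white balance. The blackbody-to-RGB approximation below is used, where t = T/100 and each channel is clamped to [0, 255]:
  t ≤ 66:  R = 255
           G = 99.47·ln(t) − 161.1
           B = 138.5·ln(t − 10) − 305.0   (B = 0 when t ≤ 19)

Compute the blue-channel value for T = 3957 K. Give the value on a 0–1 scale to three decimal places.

0.643

t = 3957/100 = 39.57; the t ≤ 66 branch applies.
B = 138.5·ln(39.57 − 10) − 305.0 = 138.5·ln 29.57 − 305.0 = 138.5·3.3868 − 305.0 = 164.066.
On a 0–1 scale: 164.066/255 = 0.6434 → 0.643.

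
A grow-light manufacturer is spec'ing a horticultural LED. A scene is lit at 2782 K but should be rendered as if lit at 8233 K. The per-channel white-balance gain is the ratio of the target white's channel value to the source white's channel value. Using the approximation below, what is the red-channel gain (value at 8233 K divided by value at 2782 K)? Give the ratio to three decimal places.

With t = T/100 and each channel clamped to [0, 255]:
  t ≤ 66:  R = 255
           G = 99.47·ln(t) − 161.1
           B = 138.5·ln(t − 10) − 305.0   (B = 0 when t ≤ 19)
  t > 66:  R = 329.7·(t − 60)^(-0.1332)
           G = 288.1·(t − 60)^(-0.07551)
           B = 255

0.855

At 2782 K (t = 27.82):
  R = 255 by definition for t ≤ 66.
At 8233 K (t = 82.33):
  R = 329.7·(82.33 − 60)^(-0.1332) = 329.7·22.33^(-0.1332) = 329.7·0.66119 = 217.995.
Gain = 217.995 / 255.000 = 0.8549 → 0.855.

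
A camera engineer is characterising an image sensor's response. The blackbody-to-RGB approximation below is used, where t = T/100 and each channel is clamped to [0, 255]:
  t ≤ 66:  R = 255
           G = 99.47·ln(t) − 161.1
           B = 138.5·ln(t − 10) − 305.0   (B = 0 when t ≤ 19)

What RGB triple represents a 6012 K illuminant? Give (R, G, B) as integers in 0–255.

(255, 246, 237)

t = 6012/100 = 60.12; the t ≤ 66 branch applies.
R = 255 by definition for t ≤ 66.
G = 99.47·ln 60.12 − 161.1 = 99.47·4.0963 − 161.1 = 246.363.
B = 138.5·ln(60.12 − 10) − 305.0 = 138.5·ln 50.12 − 305.0 = 138.5·3.9144 − 305.0 = 237.147.
Rounded: (255, 246, 237).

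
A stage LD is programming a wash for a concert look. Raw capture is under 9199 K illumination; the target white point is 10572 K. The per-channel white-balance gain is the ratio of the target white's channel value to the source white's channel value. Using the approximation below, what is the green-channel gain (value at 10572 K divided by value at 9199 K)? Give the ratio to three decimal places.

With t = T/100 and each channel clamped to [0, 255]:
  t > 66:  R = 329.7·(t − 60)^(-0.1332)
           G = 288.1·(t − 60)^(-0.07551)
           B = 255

At 9199 K (t = 91.99):
  G = 288.1·(91.99 − 60)^(-0.07551) = 288.1·31.99^(-0.07551) = 288.1·0.76976 = 221.768.
At 10572 K (t = 105.72):
  G = 288.1·(105.72 − 60)^(-0.07551) = 288.1·45.72^(-0.07551) = 288.1·0.74928 = 215.868.
Gain = 215.868 / 221.768 = 0.9734 → 0.973.

0.973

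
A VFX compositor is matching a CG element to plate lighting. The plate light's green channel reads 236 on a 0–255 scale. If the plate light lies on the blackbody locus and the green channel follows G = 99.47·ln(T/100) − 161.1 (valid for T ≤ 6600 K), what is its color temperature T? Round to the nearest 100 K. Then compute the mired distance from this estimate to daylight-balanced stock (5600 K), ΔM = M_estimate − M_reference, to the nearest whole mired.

+7 mireds

ln t = (236 + 161.1) / 99.47 = 3.9922.
t = e^3.9922 = 54.172.
T = 100·t = 5417 K → 5400 K to the nearest 100 K.
M_estimate = 10⁶/5400 = 185.19; M_reference = 10⁶/5600 = 178.57.
ΔM = 185.19 − 178.57 = 6.61 → +7 mireds.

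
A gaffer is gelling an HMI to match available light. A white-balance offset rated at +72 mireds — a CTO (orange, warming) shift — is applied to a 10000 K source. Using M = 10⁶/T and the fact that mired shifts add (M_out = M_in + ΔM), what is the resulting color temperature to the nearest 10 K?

5810 K

M_in = 10⁶/10000 = 100.00 mireds.
M_out = 100.00 + (+72) = 172.00 mireds.
T_out = 10⁶/172.00 = 5814.0 K → 5810 K.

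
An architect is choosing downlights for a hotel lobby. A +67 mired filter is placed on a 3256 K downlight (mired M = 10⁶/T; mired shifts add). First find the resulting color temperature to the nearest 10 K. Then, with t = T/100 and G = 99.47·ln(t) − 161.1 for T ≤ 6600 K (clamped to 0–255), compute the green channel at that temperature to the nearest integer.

M_in = 10⁶/3256 = 307.13; M_out = 307.13 + (+67) = 374.13.
T_out = 10⁶/374.13 = 2672.9 K → 2670 K; t = 26.7.
G = 99.47·ln 26.7 − 161.1 = 99.47·3.2847 − 161.1 = 165.625.
Rounded: 166.

166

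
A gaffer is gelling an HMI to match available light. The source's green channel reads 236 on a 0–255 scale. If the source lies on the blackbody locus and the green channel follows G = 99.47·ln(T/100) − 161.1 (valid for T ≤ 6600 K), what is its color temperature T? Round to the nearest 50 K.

5400 K

ln t = (236 + 161.1) / 99.47 = 3.9922.
t = e^3.9922 = 54.172.
T = 100·t = 5417 K → 5400 K to the nearest 50 K.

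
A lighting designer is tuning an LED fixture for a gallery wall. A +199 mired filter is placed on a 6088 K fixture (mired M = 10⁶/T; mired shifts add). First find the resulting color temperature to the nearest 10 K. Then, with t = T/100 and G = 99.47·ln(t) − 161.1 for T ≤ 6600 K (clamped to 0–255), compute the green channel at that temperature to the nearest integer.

M_in = 10⁶/6088 = 164.26; M_out = 164.26 + (+199) = 363.26.
T_out = 10⁶/363.26 = 2752.9 K → 2750 K; t = 27.5.
G = 99.47·ln 27.5 − 161.1 = 99.47·3.3142 − 161.1 = 168.562.
Rounded: 169.

169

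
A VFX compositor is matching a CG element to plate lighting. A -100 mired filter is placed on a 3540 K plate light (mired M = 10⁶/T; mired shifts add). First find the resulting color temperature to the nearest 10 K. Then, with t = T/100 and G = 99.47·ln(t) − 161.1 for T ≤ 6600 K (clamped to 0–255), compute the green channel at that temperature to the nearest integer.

M_in = 10⁶/3540 = 282.49; M_out = 282.49 + (-100) = 182.49.
T_out = 10⁶/182.49 = 5479.9 K → 5480 K; t = 54.8.
G = 99.47·ln 54.8 − 161.1 = 99.47·4.0037 − 161.1 = 237.147.
Rounded: 237.

237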